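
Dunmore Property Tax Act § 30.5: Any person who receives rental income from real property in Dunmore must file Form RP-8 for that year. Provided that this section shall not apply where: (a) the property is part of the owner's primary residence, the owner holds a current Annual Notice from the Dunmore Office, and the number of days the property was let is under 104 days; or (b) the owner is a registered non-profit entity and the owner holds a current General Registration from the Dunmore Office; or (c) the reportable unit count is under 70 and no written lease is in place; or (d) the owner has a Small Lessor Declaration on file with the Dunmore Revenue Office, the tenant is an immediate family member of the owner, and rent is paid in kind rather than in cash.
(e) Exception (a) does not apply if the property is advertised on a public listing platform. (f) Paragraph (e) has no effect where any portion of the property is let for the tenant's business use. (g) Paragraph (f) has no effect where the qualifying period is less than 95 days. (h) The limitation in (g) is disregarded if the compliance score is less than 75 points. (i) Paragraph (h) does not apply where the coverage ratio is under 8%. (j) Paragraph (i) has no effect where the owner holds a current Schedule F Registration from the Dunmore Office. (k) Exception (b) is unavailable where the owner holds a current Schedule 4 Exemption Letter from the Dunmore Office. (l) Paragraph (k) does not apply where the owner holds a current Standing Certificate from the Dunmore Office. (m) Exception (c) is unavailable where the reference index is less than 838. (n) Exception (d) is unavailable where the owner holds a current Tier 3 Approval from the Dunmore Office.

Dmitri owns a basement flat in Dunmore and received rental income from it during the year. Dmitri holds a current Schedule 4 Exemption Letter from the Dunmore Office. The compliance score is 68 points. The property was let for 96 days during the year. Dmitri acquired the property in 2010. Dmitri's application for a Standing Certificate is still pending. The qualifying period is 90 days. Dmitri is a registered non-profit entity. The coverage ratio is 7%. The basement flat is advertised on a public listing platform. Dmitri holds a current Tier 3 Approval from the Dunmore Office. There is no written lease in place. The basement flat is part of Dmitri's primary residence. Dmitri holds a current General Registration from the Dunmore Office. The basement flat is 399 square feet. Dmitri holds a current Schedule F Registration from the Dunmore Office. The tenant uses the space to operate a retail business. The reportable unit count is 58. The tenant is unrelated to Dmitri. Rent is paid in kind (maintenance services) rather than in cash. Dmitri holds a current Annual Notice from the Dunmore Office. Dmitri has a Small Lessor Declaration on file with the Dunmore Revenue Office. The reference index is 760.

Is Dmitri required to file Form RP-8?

Exception (a) is satisfied on its face — the basement flat is part of the primary residence; a current Annual Notice is held; the number of days the property was let is 96 days, under the 104 days limit. Applying paragraphs (e)–(j): (e) operates (the property is publicly advertised), but yields to (f): (f) applies — the space is let for business use. (g) would limit (f) — the qualifying period is 90 days, less than the 95 days limit — but (h) sets (g) aside: (h) is engaged — the compliance score is 68 points, less than the 75 points limit. (i) would limit (h) — the coverage ratio is 7%, under the 8% limit — but (j) sets (i) aside: (j) operates — a current Schedule F Registration is held. Exception (a) stands.
Exception (b)'s conditions are all satisfied: Dmitri is a registered non-profit; a current General Registration is held. But applying paragraphs (k)–(l): (k) applies — a current Schedule 4 Exemption Letter is held. (l), which would lift (k), does not operate here — there is no Standing Certificate in force. (b) is therefore removed.
Exception (c): the reportable unit count is 58, under the 70 limit; there is no written lease — every condition holds. Turning to paragraph (m): (m) operates — the reference index is 760, less than the 838 limit. So (c) is unavailable.
Exception (d) does not apply: the tenant is unrelated to the owner.

No — exception (a) applies; Dmitri is not required to file Form RP-8.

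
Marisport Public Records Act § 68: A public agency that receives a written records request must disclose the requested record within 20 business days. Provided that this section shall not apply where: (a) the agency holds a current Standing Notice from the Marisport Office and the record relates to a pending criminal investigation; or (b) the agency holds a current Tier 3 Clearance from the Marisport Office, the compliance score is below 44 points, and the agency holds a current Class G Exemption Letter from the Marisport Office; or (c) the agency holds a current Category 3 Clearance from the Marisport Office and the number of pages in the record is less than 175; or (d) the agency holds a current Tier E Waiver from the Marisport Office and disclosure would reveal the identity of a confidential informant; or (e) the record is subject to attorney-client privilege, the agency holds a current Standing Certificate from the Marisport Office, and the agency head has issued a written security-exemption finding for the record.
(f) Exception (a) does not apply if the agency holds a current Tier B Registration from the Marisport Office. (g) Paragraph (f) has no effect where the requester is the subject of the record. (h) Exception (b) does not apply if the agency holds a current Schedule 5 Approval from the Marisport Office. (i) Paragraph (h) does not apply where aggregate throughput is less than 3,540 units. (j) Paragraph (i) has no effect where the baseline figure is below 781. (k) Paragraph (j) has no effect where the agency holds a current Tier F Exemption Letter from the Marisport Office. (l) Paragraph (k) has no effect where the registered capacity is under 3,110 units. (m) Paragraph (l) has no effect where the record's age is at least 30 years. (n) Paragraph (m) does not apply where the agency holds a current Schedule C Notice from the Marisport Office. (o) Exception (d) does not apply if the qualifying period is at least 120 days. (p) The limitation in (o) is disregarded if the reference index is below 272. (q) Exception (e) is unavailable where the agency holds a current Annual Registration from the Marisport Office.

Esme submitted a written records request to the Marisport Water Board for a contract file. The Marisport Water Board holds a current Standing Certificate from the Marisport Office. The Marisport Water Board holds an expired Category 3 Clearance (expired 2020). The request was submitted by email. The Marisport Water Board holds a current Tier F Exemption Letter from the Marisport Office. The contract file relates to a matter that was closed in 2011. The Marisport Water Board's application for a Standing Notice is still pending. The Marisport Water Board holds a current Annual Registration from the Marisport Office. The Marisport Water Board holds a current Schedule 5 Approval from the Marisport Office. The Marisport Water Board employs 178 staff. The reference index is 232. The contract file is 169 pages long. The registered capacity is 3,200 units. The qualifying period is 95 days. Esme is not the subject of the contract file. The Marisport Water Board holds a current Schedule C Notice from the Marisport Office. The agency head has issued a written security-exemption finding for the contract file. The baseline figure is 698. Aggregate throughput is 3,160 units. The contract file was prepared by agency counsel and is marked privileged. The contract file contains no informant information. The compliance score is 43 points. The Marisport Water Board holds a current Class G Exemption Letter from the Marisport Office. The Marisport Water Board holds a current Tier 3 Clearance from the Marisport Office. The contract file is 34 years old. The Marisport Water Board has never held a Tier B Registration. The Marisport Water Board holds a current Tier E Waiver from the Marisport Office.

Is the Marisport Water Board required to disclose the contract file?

Exception (a) fails — the Standing Notice is not current.
Exception (b): a current Tier 3 Clearance is held; the compliance score is 43 points, below the 44 points limit; a current Class G Exemption Letter is held — every condition holds. As to paragraphs (h)–(n): (h) is engaged (a current Schedule 5 Approval is held), but is itself disapplied by (i): (i) is engaged — aggregate throughput is 3,160 units, less than the 3,540 units limit. (j) operates (the baseline figure is 698, below the 781 limit), but is set aside by (k): (k) operates against (j): a current Tier F Exemption Letter is held. (l) is inapplicable (the registered capacity is 3,200 units, not under 3,110 units), so (k) stands. So (b) applies.
Exception (c) fails — there is no Category 3 Clearance in force.
Exception (d) fails — the contract file contains no informant information.
Exception (e)'s conditions are all satisfied: the contract file is privileged; a current Standing Certificate is held; a written security-exemption finding has been issued. However, paragraph (q) must be considered: (q) is engaged — a current Annual Registration is held. So (e) is unavailable.

No — exception (b) applies; the Marisport Water Board is not required to disclose the contract file.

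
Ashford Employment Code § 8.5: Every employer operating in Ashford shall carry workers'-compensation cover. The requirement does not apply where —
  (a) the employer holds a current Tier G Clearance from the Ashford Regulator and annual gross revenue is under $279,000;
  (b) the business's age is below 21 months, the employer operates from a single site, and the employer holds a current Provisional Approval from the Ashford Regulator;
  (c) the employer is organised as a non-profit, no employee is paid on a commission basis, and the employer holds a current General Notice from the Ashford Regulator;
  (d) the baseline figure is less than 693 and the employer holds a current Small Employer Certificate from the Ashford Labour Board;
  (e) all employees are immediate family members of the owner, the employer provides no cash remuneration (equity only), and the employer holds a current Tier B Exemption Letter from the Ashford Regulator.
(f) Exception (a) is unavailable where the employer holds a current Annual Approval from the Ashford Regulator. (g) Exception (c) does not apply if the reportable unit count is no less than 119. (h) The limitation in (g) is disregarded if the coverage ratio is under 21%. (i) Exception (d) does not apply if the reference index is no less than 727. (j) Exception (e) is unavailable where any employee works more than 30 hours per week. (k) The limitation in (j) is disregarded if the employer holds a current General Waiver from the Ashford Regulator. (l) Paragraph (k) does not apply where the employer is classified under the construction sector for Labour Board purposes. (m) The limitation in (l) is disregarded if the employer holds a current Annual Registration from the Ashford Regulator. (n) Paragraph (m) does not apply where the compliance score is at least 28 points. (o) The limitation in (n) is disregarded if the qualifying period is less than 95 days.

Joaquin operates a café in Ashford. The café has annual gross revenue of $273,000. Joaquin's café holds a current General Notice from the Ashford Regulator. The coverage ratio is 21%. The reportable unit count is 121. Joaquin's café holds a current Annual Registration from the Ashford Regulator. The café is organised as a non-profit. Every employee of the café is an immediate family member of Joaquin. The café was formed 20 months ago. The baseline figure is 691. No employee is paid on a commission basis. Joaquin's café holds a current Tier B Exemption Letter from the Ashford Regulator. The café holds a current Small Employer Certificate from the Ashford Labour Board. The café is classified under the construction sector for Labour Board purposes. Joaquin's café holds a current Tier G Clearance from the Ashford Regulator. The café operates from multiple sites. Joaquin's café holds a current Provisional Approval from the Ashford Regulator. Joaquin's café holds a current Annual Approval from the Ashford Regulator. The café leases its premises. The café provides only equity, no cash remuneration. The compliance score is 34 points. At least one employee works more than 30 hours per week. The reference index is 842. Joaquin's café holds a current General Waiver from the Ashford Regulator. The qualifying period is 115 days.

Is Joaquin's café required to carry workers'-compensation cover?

Yes — Joaquin's café must carry workers'-compensation cover.

Exception (a)'s conditions are all satisfied: a current Tier G Clearance is held; annual gross revenue is $273,000, under the $279,000 limit. But applying paragraph (f): (f) operates against (a): a current Annual Approval is held. Exception (a) does not apply.
Exception (b) requires that the employer operates from a single site; but the employer operates from multiple sites, so (b) is unavailable.
Exception (c): the employer is a non-profit; no employee is paid on commission; a current General Notice is held — every condition holds. However, paragraphs (g)–(h) must be considered: (g) operates — the reportable unit count is 121, meeting the 119 threshold. (h) is inapplicable (the coverage ratio is 21%, not under 21%), so (g) stands. So (c) is unavailable.
Exception (d) is satisfied on its face — the baseline figure is 691, less than the 693 limit; a current Small Employer Certificate is held. But applying paragraph (i): (i) operates against (d): the reference index is 842, meeting the 727 threshold. (d) is therefore removed.
Exception (e) is satisfied on its face — every employee is an immediate family member; remuneration is equity-only; a current Tier B Exemption Letter is held. But: (j) operates against (e): at least one employee exceeds 30 hours/week. (k) is triggered (a current General Waiver is held), but is displaced by (l): (l) operates — the café is classified under the construction sector. (m) operates (a current Annual Registration is held), but is itself disapplied by (n): (n) is triggered — the compliance score is 34 points, meeting the 28 points threshold. (o) does not operate here (the qualifying period is 115 days, not less than 95 days), so (n) stands. So (e) is unavailable.
No exception displaces § 8.5.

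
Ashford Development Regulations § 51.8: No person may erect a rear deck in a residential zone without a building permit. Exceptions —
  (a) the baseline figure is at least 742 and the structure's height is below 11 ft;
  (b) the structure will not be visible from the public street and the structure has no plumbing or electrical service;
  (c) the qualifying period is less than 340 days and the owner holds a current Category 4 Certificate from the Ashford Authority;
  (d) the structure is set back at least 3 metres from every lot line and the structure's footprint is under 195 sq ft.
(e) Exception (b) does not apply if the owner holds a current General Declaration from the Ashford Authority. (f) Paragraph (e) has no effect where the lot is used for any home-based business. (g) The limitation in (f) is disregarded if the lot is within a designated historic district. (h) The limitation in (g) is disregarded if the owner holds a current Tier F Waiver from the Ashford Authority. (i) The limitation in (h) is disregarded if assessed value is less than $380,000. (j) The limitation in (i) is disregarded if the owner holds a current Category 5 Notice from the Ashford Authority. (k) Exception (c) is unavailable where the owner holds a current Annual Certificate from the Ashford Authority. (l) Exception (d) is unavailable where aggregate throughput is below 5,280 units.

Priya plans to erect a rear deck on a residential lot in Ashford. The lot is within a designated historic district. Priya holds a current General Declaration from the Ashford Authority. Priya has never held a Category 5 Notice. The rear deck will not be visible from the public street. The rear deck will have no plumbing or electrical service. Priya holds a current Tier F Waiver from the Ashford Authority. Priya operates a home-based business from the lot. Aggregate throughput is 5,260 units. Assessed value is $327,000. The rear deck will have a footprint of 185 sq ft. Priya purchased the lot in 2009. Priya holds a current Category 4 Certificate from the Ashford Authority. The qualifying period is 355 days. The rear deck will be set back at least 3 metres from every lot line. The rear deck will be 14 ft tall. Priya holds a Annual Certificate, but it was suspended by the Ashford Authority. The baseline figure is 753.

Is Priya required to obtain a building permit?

Exception (a) fails — the structure's height is 14 ft, not below 11 ft.
Exception (b)'s conditions are all satisfied: the structure will not be visible from the street; there is no plumbing or electrical service. But: (e) operates against (b): a current General Declaration is held. (f) would limit (e) — a home-based business operates on the lot — but (g) sets (f) aside: (g) operates against (f): the lot is in a historic district. (h) would limit (g) — a current Tier F Waiver is held — but (i) sets (h) aside: (i) operates against (h): assessed value is $327,000, less than the $380,000 limit. (j) does not operate here (no current Category 5 Notice is held), so (i) stands. Exception (b) does not apply.
Exception (c) fails — the qualifying period is 355 days, not less than 340 days.
Exception (d)'s conditions are all satisfied: the setback is at least 3 m on every side; the structure's footprint is 185 sq ft, under the 195 sq ft limit. But: (l) is engaged — aggregate throughput is 5,260 units, below the 5,280 units limit. So (d) is unavailable.
No exception displaces § 51.8.

Yes — Priya must obtain a building permit.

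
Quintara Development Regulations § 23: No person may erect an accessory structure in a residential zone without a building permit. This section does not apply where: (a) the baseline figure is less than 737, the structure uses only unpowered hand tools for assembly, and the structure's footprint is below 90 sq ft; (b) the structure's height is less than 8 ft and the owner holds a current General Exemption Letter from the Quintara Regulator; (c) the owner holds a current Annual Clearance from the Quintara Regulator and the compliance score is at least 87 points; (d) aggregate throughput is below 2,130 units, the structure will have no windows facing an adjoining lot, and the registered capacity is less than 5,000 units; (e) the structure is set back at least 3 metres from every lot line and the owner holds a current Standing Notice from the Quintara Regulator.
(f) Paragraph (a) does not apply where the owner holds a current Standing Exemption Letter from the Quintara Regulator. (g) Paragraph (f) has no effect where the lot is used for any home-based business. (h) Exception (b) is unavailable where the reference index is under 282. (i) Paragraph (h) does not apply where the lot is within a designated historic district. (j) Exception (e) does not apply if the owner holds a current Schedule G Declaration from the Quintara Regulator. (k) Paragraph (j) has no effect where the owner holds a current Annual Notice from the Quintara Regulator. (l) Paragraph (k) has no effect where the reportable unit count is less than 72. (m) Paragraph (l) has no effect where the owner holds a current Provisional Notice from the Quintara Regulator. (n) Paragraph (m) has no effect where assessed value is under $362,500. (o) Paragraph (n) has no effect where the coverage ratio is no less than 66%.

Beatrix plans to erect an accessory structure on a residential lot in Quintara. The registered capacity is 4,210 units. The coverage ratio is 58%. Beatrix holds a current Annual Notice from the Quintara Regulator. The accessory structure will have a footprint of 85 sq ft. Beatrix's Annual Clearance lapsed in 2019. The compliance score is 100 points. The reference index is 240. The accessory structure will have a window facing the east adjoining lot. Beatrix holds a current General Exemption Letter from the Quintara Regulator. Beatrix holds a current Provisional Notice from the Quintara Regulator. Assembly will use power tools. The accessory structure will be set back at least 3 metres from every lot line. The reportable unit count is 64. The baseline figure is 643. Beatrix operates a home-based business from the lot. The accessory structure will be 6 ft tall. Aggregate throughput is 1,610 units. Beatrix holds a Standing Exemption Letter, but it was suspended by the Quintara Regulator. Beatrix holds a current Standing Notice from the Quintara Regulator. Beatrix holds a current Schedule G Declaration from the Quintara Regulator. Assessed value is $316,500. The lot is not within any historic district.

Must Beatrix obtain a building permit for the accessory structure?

Exception (a) fails — assembly uses power tools.
All of (b)'s requirements are met (the structure's height is 6 ft, less than the 8 ft limit; a current General Exemption Letter is held). But: (h) operates against (b): the reference index is 240, under the 282 limit. (i) is not engaged (the lot is not in a historic district), so (h) stands. So (b) is unavailable.
Exception (c) requires that the owner holds a current Annual Clearance from the Quintara Regulator; but there is no Annual Clearance in force, so (c) is unavailable.
Exception (d) fails — a window faces an adjoining lot.
Exception (e): the setback is at least 3 m on every side; a current Standing Notice is held — every condition holds. But applying paragraphs (j)–(o): (j) operates — a current Schedule G Declaration is held. (k) would limit (j) — a current Annual Notice is held — but (l) sets (k) aside: (l) operates against (k): the reportable unit count is 64, less than the 72 limit. (m) would limit (l) — a current Provisional Notice is held — but (n) sets (m) aside: (n) is triggered — assessed value is $316,500, under the $362,500 limit. (o), which would lift (n), is inapplicable — the coverage ratio is 58%, short of 66%. So (e) is unavailable.
No exception is made out. Beatrix falls within the general rule.

Yes — Beatrix must obtain a building permit.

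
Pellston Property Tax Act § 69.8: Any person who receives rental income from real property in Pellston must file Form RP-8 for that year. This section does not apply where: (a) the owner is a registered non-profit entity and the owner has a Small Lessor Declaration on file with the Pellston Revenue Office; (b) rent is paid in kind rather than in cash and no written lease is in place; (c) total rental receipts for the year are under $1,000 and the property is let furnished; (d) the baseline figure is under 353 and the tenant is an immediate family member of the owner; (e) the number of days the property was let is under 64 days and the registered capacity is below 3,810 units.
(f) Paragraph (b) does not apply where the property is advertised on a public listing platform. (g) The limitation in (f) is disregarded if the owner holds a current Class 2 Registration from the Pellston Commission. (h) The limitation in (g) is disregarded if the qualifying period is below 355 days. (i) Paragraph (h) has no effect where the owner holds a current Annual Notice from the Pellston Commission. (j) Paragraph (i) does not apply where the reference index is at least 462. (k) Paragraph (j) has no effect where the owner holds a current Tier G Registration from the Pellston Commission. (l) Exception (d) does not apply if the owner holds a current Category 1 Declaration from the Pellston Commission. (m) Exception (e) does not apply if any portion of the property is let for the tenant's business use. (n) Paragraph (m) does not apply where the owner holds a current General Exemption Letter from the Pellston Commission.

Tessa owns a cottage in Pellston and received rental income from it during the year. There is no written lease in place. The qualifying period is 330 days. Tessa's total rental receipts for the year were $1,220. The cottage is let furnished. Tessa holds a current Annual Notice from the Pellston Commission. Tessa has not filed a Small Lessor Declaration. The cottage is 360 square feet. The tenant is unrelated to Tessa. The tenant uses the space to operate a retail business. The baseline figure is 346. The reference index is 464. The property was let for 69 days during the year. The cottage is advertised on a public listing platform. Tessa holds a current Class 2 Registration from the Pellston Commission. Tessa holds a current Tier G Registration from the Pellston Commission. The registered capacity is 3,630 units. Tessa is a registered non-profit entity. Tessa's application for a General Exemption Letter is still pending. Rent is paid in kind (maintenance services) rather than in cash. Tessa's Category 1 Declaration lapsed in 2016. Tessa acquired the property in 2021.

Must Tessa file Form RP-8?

Exception (a) does not apply: no Small Lessor Declaration is on file.
Exception (b) is satisfied on its face — rent is paid in kind; there is no written lease. Applying paragraphs (f)–(k): (f) is engaged (the property is publicly advertised), but is overridden by (g): (g) is triggered — a current Class 2 Registration is held. (h) operates (the qualifying period is 330 days, below the 355 days limit), but yields to (i): (i) operates against (h): a current Annual Notice is held. (j) would limit (i) — the reference index is 464, meeting the 462 threshold — but (k) sets (j) aside: (k) applies — a current Tier G Registration is held. Exception (b) stands.
Exception (c) requires that total rental receipts for the year are under $1,000; but total rental receipts for the year are $1,220, not under $1,000, so (c) is unavailable.
Exception (d) requires that the tenant is an immediate family member of the owner; but the tenant is unrelated to the owner, so (d) is unavailable.
Exception (e) requires that the number of days the property was let is under 64 days; but the number of days the property was let is 69 days, not under 64 days, so (e) is unavailable.

No — exception (b) applies; Tessa is not required to file Form RP-8.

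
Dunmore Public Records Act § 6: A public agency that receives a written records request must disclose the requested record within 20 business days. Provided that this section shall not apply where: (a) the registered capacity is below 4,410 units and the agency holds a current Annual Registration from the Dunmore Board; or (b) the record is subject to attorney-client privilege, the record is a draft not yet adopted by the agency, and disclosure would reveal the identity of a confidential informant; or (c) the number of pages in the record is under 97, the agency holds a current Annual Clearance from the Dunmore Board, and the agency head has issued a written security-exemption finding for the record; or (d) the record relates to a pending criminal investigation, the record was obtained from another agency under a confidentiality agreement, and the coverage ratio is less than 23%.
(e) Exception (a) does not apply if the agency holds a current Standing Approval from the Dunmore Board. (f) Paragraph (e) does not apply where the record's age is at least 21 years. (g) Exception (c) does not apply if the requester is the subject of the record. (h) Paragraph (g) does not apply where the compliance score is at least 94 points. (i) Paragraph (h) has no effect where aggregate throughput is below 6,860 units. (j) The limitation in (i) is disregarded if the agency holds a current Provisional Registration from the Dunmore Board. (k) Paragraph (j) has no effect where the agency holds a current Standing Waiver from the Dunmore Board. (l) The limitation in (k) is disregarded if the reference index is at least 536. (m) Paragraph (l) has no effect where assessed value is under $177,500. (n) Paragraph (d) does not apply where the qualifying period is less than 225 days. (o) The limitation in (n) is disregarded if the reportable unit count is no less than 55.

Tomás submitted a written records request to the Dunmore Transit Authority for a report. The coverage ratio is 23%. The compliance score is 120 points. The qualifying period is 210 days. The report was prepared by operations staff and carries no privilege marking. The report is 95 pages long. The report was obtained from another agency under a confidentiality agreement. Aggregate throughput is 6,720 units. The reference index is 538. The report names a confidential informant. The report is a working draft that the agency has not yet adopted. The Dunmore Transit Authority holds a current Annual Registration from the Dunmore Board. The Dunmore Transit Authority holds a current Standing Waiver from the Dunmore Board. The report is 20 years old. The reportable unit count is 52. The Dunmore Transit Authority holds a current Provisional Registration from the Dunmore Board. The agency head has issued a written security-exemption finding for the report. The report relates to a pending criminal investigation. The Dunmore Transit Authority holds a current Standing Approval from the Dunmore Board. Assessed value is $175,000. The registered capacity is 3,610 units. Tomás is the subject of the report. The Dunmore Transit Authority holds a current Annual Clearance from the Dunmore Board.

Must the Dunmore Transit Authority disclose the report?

Yes — the Dunmore Transit Authority must disclose the report.

Exception (a)'s conditions are all satisfied: the registered capacity is 3,610 units, below the 4,410 units limit; a current Annual Registration is held. But: (e) applies — a current Standing Approval is held. (f) is not engaged (the record's age is 20 years, short of 21 years), so (e) stands. So (a) is unavailable.
Exception (b) fails — the report carries no privilege marking.
Exception (c) is satisfied on its face — the number of pages in the record is 95, under the 97 limit; a current Annual Clearance is held; a written security-exemption finding has been issued. Turning to paragraphs (g)–(m): (g) operates against (c): Tomás is the subject of the report. (h) operates (the compliance score is 120 points, meeting the 94 points threshold), but is overridden by (i): (i) is triggered — aggregate throughput is 6,720 units, below the 6,860 units limit. (j) applies (a current Provisional Registration is held), but yields to (k): (k) applies — a current Standing Waiver is held. (l) is engaged (the reference index is 538, meeting the 536 threshold), but is itself disapplied by (m): (m) is engaged — assessed value is $175,000, under the $177,500 limit. Exception (c) does not apply.
Exception (d) requires that the coverage ratio is less than 23%; but the coverage ratio is 23%, not less than 23%, so (d) is unavailable.
No exception applies. The general rule governs.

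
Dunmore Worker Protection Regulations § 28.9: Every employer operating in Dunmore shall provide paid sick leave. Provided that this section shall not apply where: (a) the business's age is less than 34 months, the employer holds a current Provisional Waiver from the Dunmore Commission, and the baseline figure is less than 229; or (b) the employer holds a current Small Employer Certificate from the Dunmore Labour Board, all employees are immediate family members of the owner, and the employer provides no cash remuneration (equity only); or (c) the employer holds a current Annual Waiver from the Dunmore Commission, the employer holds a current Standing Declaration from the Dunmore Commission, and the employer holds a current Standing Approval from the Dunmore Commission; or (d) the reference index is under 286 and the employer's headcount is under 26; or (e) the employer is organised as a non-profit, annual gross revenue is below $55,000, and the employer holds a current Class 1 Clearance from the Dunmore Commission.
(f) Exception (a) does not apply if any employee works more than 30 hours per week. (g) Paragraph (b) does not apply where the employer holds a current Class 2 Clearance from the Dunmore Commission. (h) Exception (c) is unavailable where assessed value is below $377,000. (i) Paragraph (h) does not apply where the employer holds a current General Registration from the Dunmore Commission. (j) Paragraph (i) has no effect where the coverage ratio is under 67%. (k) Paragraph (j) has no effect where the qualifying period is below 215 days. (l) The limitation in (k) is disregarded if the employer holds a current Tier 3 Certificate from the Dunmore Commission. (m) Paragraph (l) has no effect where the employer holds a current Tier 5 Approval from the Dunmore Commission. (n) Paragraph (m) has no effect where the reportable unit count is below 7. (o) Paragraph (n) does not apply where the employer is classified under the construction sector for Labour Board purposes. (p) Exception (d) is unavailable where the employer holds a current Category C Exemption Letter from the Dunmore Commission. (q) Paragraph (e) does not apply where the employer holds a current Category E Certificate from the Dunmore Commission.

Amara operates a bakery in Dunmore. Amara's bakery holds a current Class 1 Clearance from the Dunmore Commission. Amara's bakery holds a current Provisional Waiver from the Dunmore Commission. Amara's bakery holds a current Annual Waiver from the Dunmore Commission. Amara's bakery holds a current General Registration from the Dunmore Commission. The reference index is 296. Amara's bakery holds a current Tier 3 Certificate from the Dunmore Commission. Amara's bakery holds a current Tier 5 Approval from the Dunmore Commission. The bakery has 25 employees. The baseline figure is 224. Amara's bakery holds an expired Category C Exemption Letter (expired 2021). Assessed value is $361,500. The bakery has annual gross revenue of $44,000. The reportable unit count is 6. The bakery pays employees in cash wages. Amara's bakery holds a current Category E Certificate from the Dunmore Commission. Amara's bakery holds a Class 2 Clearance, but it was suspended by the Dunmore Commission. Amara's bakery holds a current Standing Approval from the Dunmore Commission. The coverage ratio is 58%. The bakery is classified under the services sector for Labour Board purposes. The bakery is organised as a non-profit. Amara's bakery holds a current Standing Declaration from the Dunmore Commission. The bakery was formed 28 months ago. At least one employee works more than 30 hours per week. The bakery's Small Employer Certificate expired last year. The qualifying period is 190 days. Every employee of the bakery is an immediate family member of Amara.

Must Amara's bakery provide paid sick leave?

Yes — Amara's bakery must provide paid sick leave.

All of (a)'s requirements are met (the business's age is 28 months, less than the 34 months limit; a current Provisional Waiver is held; the baseline figure is 224, less than the 229 limit). However, paragraph (f) must be considered: (f) is triggered — at least one employee exceeds 30 hours/week. (a) is therefore removed.
Exception (b) requires that the employer holds a current Small Employer Certificate from the Dunmore Labour Board; but the Small Employer Certificate has expired, so (b) is unavailable.
Exception (c)'s conditions are all satisfied: a current Annual Waiver is held; a current Standing Declaration is held; a current Standing Approval is held. But: (h) operates — assessed value is $361,500, below the $377,000 limit. (i) would limit (h) — a current General Registration is held — but (j) sets (i) aside: (j) operates — the coverage ratio is 58%, under the 67% limit. (k) would limit (j) — the qualifying period is 190 days, below the 215 days limit — but (l) sets (k) aside: (l) operates against (k): a current Tier 3 Certificate is held. (m) is engaged (a current Tier 5 Approval is held), but is itself disapplied by (n): (n) operates — the reportable unit count is 6, below the 7 limit. (o) does not operate here (the bakery is classified under the services sector), so (n) stands. (c) is therefore removed.
Exception (d) requires that the reference index is under 286; but the reference index is 296, not under 286, so (d) is unavailable.
Exception (e): the employer is a non-profit; annual gross revenue is $44,000, below the $55,000 limit; a current Class 1 Clearance is held — every condition holds. But: (q) operates against (e): a current Category E Certificate is held. Exception (e) does not apply.
Every exception is unavailable, so the rule governs.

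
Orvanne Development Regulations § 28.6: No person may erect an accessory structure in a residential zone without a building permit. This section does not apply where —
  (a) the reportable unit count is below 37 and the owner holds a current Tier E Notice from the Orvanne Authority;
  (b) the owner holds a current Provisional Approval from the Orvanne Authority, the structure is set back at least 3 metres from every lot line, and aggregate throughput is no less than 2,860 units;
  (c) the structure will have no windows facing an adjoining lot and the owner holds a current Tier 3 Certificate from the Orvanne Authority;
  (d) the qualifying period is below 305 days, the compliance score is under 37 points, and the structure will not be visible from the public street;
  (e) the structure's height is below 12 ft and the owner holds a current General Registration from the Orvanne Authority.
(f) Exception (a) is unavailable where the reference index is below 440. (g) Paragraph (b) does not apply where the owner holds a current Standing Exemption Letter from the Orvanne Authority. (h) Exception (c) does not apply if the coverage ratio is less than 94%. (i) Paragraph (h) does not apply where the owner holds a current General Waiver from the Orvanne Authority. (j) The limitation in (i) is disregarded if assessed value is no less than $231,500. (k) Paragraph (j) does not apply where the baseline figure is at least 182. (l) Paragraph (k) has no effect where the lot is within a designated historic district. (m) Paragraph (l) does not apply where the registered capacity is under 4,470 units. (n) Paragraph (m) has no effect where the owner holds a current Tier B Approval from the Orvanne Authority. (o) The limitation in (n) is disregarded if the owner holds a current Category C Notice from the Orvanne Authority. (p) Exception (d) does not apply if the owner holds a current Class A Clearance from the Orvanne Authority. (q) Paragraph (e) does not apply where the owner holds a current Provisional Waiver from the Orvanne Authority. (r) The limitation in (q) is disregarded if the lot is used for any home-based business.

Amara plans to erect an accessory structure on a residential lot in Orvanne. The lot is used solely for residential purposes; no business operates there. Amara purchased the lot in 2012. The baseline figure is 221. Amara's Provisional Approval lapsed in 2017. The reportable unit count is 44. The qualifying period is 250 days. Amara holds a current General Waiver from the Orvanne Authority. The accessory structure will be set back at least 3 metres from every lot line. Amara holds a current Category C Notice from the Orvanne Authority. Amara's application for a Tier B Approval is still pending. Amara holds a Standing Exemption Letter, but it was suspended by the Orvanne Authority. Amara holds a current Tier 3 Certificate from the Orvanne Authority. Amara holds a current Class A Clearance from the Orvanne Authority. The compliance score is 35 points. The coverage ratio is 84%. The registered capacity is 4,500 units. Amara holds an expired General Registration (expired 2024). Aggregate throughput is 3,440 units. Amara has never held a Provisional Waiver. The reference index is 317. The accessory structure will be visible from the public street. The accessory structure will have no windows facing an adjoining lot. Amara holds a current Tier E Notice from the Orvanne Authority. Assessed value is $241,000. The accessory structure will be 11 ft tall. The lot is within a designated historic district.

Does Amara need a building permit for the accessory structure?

Yes — Amara must obtain a building permit.

Exception (a) does not apply: the reportable unit count is 44, not below 37.
Exception (b) fails — there is no Provisional Approval in force.
All of (c)'s requirements are met (no windows face an adjoining lot; a current Tier 3 Certificate is held). But: (h) is engaged — the coverage ratio is 84%, less than the 94% limit. (i) is triggered (a current General Waiver is held), but yields to (j): (j) applies — assessed value is $241,000, meeting the $231,500 threshold. (k) applies (the baseline figure is 221, meeting the 182 threshold), but is itself disapplied by (l): (l) operates against (k): the lot is in a historic district. (m), which would lift (l), does not operate here — the registered capacity is 4,500 units, not under 4,470 units. So (c) is unavailable.
Exception (d) fails — the structure will be visible from the street.
Exception (e) does not apply: the General Registration is not current.
No exception applies. The general rule governs.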